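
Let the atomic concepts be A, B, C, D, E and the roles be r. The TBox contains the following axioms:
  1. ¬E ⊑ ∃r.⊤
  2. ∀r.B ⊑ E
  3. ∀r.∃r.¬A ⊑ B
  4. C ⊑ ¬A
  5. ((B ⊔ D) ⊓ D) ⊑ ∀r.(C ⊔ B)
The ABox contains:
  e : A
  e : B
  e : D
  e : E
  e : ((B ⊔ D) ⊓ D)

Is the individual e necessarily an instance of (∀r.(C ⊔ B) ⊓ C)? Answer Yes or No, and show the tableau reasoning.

1. e : (∀r.(C ⊔ B) ⊓ C)?  L(e) = {A, B, D, E, ((B ⊔ D) ⊓ D)} ∪ {(∃r.(¬C ⊓ ¬B) ⊔ ¬C)}
   apply at e: ((B ⊔ D) ⊓ D)⊑∀r.(C ⊔ B)
   open: L(e) ⊇ {A, B, D, E, ¬C, …} — e ∉ (∀r.(C ⊔ B) ⊓ C) possible
2. Hence e : (∀r.(C ⊔ B) ⊓ C): not entailed.

No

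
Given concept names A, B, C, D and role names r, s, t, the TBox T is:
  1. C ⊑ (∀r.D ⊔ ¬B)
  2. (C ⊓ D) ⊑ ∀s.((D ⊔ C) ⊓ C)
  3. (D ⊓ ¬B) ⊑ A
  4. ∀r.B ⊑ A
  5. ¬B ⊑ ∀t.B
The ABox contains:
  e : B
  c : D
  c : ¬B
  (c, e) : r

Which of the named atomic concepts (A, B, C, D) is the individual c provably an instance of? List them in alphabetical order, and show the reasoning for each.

{A, D}

1. c : A?  L(c) = {D, ¬B} ∪ {¬A}
   clash {A, ¬A} at c — c ∈ A
2. c : B?  L(c) = {D, ¬B} ∪ {¬B}
   apply at c: ¬B⊑∀t.B
   open: L(c) ⊇ {A, D, ¬B, ¬C, ∀t.B} — c ∉ B possible
3. c : C?  L(c) = {D, ¬B} ∪ {¬C}
   apply at c: ¬B⊑∀t.B
   open: L(c) ⊇ {A, D, ¬B, ¬C, ∀t.B} — c ∉ C possible
4. c : D?  L(c) = {D, ¬B} ∪ {¬D}
   clash {D, ¬D} at c — c ∈ D
5. Entailed for c: {A, D}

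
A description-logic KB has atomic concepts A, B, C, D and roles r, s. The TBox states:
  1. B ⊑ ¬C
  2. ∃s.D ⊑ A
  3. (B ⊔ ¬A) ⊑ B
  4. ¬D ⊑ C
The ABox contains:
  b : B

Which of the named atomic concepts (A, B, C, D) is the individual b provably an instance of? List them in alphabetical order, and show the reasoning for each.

{B, D}

1. b : A?  L(b) = {B} ∪ {¬A}
   apply at b: B⊑¬C
   open: L(b) ⊇ {B, D, ¬A, ¬C, ∀s.¬D} — b ∉ A possible
2. b : B?  L(b) = {B} ∪ {¬B}
   clash {B, ¬B} at b — b ∈ B
3. b : C?  L(b) = {B} ∪ {¬C}
   open: L(b) ⊇ {B, D, ¬C, ∀s.¬D} — b ∉ C possible
4. b : D?  L(b) = {B} ∪ {¬D}
   clash {C, ¬C} at b — b ∈ D
5. Entailed for b: {B, D}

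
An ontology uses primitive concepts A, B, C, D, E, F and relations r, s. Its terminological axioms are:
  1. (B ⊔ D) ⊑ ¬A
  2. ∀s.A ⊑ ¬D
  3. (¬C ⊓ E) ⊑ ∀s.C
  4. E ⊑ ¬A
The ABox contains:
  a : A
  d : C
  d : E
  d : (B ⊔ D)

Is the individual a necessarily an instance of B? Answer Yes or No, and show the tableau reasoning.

No

1. a : B?  L(a) = {A} ∪ {¬B}
   open: L(a) ⊇ {A, ¬B, ¬D, ¬E} — a ∉ B possible
2. Hence a : B: not entailed.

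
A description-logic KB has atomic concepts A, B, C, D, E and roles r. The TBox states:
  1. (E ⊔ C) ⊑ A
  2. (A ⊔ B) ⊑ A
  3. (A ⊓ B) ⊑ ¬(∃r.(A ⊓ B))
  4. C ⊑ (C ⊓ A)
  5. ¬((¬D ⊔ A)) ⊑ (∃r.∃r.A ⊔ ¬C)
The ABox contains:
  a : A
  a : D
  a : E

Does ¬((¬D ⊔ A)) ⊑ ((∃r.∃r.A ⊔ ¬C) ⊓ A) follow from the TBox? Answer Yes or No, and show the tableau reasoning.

1. ¬((¬D ⊔ A)) ⊑ ((∃r.∃r.A ⊔ ¬C) ⊓ A)  ⇔  ((D ⊓ ¬A) ⊓ ((∀r.∀r.¬A ⊓ C) ⊔ ¬A)) unsat w.r.t. T
   apply at x₀: ¬((¬D ⊔ A))⊑(∃r.∃r.A ⊔ ¬C)
   open: L(x₀) ⊇ {D, ¬A, ¬B, ¬C, ¬E}
2. Hence ¬((¬D ⊔ A)) ⊑ ((∃r.∃r.A ⊔ ¬C) ⊓ A): not entailed.

No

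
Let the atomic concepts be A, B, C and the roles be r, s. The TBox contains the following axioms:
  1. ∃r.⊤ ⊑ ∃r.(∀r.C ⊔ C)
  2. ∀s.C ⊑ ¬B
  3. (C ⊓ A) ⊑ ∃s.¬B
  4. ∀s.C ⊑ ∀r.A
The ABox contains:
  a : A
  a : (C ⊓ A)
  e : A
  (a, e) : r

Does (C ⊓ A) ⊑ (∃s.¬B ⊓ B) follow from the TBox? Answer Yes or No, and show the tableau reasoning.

1. (C ⊓ A) ⊑ (∃s.¬B ⊓ B)  ⇔  ((C ⊓ A) ⊓ (∀s.B ⊔ ¬B)) unsat w.r.t. T
   apply at x₀: (C ⊓ A)⊑∃s.¬B
   open: L(x₀) ⊇ {A, C, ¬B, ∀r.⊥, ∃s.¬B, …} (+ ∃-successors)
2. Hence (C ⊓ A) ⊑ (∃s.¬B ⊓ B): not entailed.

No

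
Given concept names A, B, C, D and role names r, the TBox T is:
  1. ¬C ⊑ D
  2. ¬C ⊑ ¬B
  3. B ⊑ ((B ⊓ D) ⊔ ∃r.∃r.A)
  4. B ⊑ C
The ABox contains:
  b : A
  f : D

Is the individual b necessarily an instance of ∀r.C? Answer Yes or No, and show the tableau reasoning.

No

1. b : ∀r.C?  L(b) = {A} ∪ {∃r.¬C}
   open: L(b) ⊇ {A, C, ¬B, ∃r.¬C} (+ ∃-successors) — b ∉ ∀r.C possible
2. Hence b : ∀r.C: not entailed.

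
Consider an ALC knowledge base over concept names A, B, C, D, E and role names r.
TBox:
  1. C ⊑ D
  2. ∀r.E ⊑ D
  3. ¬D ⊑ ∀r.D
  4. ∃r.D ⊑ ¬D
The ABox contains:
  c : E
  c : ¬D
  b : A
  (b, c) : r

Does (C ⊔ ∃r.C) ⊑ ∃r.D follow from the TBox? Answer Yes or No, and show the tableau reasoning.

No

1. (C ⊔ ∃r.C) ⊑ ∃r.D  ⇔  ((C ⊔ ∃r.C) ⊓ ∀r.¬D) unsat w.r.t. T
   open: L(x₀) ⊇ {C, D, ∀r.¬D}
2. Hence (C ⊔ ∃r.C) ⊑ ∃r.D: not entailed.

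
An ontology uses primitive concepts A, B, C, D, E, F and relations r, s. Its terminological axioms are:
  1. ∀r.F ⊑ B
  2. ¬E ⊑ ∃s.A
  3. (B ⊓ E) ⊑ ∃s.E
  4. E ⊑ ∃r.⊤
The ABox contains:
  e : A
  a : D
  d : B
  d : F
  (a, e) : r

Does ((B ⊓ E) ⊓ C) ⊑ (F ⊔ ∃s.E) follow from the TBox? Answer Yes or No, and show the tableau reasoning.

1. ((B ⊓ E) ⊓ C) ⊑ (F ⊔ ∃s.E)  ⇔  (((B ⊓ E) ⊓ C) ⊓ (¬F ⊓ ∀s.¬E)) unsat w.r.t. T
   all branches close; clash {E, ¬E} at an ∃-successor
2. Hence ((B ⊓ E) ⊓ C) ⊑ (F ⊔ ∃s.E): entailed.

Yes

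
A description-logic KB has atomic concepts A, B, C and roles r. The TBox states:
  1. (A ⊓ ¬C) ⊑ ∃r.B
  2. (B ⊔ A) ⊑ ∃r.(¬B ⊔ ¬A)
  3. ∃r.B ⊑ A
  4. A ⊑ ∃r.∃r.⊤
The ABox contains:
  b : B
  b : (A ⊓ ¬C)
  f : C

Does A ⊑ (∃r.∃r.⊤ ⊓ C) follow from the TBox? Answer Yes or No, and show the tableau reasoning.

No

1. A ⊑ (∃r.∃r.⊤ ⊓ C)  ⇔  (A ⊓ (∀r.∀r.⊥ ⊔ ¬C)) unsat w.r.t. T
   apply at x₀: A⊑∃r.∃r.⊤
   open: L(x₀) ⊇ {A, ¬C, ∃r.(¬B ⊔ ¬A), ∃r.B, ∃r.∃r.⊤} (+ ∃-successors)
2. Hence A ⊑ (∃r.∃r.⊤ ⊓ C): not entailed.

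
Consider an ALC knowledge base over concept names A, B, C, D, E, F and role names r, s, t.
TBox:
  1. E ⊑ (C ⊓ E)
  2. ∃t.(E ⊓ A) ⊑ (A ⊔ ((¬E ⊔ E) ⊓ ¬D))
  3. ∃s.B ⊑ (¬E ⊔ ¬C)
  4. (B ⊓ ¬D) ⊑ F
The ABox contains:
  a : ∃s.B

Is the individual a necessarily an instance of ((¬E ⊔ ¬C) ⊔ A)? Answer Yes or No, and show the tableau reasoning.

1. a : ((¬E ⊔ ¬C) ⊔ A)?  L(a) = {∃s.B} ∪ {((E ⊓ C) ⊓ ¬A)}
   clash {C, ¬C} at a — a ∈ ((¬E ⊔ ¬C) ⊔ A)
2. Hence a : ((¬E ⊔ ¬C) ⊔ A): entailed.

Yes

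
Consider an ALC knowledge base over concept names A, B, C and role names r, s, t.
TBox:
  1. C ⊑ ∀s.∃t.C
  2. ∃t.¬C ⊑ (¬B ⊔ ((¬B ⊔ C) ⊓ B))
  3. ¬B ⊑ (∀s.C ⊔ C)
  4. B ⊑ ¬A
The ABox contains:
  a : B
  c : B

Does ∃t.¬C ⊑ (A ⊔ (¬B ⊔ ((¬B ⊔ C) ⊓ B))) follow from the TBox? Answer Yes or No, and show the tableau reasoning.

1. ∃t.¬C ⊑ (A ⊔ (¬B ⊔ ((¬B ⊔ C) ⊓ B)))  ⇔  (∃t.¬C ⊓ (¬A ⊓ (B ⊓ ((B ⊓ ¬C) ⊔ ¬B)))) unsat w.r.t. T
   all branches close; clash {B, ¬B} at x₀
2. Hence ∃t.¬C ⊑ (A ⊔ (¬B ⊔ ((¬B ⊔ C) ⊓ B))): entailed.

Yes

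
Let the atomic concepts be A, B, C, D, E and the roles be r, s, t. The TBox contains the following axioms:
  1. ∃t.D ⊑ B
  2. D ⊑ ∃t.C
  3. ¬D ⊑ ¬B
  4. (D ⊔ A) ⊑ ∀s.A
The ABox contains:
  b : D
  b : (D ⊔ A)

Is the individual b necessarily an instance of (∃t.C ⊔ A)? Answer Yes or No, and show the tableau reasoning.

Yes

1. b : (∃t.C ⊔ A)?  L(b) = {D, (D ⊔ A)} ∪ {(∀t.¬C ⊓ ¬A)}
   clash {C, ¬C} at an ∃-successor — b ∈ (∃t.C ⊔ A)
2. Hence b : (∃t.C ⊔ A): entailed.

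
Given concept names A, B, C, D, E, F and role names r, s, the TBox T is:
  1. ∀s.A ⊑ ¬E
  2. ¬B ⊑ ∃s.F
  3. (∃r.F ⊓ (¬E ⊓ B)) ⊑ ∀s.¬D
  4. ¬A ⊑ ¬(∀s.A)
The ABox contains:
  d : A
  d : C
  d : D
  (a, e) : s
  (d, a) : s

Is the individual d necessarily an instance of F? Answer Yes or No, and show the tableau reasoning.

No

1. d : F?  L(d) = {A, C, D} ∪ {¬F}
   open: L(d) ⊇ {A, B, C, D, ¬F, …} (+ ∃-successors) — d ∉ F possible
2. Hence d : F: not entailed.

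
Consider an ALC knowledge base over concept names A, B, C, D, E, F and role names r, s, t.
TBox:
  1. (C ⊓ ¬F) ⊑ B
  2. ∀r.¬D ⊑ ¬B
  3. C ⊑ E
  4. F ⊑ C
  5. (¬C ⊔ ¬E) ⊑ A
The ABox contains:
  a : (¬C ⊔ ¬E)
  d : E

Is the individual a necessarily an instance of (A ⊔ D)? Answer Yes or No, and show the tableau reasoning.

1. a : (A ⊔ D)?  L(a) = {(¬C ⊔ ¬E)} ∪ {(¬A ⊓ ¬D)}
   clash {A, ¬A} at a — a ∈ (A ⊔ D)
2. Hence a : (A ⊔ D): entailed.

Yes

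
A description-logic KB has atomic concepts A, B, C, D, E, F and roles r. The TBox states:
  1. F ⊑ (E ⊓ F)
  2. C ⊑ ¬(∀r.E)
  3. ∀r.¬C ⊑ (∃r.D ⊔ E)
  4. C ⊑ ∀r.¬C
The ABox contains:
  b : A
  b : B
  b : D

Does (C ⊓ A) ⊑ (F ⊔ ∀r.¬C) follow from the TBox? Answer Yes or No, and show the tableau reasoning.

1. (C ⊓ A) ⊑ (F ⊔ ∀r.¬C)  ⇔  ((C ⊓ A) ⊓ (¬F ⊓ ∃r.C)) unsat w.r.t. T
   all branches close; clash {C, ¬C} at an ∃-successor
2. Hence (C ⊓ A) ⊑ (F ⊔ ∀r.¬C): entailed.

Yes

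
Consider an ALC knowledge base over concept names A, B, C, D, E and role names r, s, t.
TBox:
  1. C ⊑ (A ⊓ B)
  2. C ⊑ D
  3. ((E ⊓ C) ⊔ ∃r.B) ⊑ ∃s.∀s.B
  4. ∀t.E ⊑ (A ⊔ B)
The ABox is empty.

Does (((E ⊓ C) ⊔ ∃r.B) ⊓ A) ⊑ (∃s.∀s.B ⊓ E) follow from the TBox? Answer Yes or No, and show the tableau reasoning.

No

1. (((E ⊓ C) ⊔ ∃r.B) ⊓ A) ⊑ (∃s.∀s.B ⊓ E)  ⇔  ((((E ⊓ C) ⊔ ∃r.B) ⊓ A) ⊓ (∀s.∃s.¬B ⊔ ¬E)) unsat w.r.t. T
   apply at x₀: ((E ⊓ C) ⊔ ∃r.B)⊑∃s.∀s.B
   open: L(x₀) ⊇ {A, ¬C, ¬E, ∃r.B, ∃s.∀s.B, …} (+ ∃-successors)
2. Hence (((E ⊓ C) ⊔ ∃r.B) ⊓ A) ⊑ (∃s.∀s.B ⊓ E): not entailed.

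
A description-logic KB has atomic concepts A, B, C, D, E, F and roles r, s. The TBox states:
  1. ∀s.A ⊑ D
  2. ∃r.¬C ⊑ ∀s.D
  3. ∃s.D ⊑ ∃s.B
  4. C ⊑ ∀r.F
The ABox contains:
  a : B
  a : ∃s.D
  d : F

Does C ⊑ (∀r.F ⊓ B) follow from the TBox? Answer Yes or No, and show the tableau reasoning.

No

1. C ⊑ (∀r.F ⊓ B)  ⇔  (C ⊓ (∃r.¬F ⊔ ¬B)) unsat w.r.t. T
   apply at x₀: C⊑∀r.F
   open: L(x₀) ⊇ {C, ¬B, ∀r.C, ∀r.F, ∀s.¬D, …} (+ ∃-successors)
2. Hence C ⊑ (∀r.F ⊓ B): not entailed.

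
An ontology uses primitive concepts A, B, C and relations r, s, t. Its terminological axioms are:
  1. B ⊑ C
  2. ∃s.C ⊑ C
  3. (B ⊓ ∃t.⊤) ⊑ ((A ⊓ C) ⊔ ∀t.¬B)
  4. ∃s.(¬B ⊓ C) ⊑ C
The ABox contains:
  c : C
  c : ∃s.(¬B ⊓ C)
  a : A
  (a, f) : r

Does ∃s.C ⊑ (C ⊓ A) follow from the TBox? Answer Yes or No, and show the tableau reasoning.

No

1. ∃s.C ⊑ (C ⊓ A)  ⇔  (∃s.C ⊓ (¬C ⊔ ¬A)) unsat w.r.t. T
   apply at x₀: ∃s.C⊑C
   open: L(x₀) ⊇ {C, ¬A, ¬B, ∃s.C} (+ ∃-successors)
2. Hence ∃s.C ⊑ (C ⊓ A): not entailed.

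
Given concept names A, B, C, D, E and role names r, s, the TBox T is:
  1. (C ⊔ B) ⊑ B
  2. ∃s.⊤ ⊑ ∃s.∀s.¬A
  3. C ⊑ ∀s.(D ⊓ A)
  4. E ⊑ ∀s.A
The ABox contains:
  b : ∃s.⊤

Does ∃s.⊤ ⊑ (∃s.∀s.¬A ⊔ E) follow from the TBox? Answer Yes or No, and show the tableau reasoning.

1. ∃s.⊤ ⊑ (∃s.∀s.¬A ⊔ E)  ⇔  (∃s.⊤ ⊓ (∀s.∃s.A ⊓ ¬E)) unsat w.r.t. T
   all branches close; clash {A, ¬A} at an ∃-successor
2. Hence ∃s.⊤ ⊑ (∃s.∀s.¬A ⊔ E): entailed.

Yes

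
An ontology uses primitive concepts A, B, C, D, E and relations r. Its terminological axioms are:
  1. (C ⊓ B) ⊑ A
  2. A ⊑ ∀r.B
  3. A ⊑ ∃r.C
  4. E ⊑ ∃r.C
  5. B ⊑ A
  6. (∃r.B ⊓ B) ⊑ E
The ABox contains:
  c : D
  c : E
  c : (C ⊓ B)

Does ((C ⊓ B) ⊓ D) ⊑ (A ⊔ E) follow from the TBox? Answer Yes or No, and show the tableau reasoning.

1. ((C ⊓ B) ⊓ D) ⊑ (A ⊔ E)  ⇔  (((C ⊓ B) ⊓ D) ⊓ (¬A ⊓ ¬E)) unsat w.r.t. T
   all branches close; clash {A, ¬A} at x₀
2. Hence ((C ⊓ B) ⊓ D) ⊑ (A ⊔ E): entailed.

Yes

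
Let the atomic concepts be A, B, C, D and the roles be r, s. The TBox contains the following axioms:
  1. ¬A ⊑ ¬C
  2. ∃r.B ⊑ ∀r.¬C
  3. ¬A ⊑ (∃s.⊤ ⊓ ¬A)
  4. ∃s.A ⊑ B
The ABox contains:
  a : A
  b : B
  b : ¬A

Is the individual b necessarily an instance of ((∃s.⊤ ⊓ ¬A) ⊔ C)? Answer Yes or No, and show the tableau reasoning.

Yes

1. b : ((∃s.⊤ ⊓ ¬A) ⊔ C)?  L(b) = {B, ¬A} ∪ {((∀s.⊥ ⊔ A) ⊓ ¬C)}
   clash {A, ¬A} at b — b ∈ ((∃s.⊤ ⊓ ¬A) ⊔ C)
2. Hence b : ((∃s.⊤ ⊓ ¬A) ⊔ C): entailed.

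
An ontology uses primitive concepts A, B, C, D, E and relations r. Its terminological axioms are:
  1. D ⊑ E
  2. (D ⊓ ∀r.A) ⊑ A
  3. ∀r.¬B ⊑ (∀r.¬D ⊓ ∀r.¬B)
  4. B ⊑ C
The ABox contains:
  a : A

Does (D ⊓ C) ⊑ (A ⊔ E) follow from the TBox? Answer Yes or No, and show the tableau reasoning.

1. (D ⊓ C) ⊑ (A ⊔ E)  ⇔  ((D ⊓ C) ⊓ (¬A ⊓ ¬E)) unsat w.r.t. T
   all branches close; clash {E, ¬E} at x₀
2. Hence (D ⊓ C) ⊑ (A ⊔ E): entailed.

Yes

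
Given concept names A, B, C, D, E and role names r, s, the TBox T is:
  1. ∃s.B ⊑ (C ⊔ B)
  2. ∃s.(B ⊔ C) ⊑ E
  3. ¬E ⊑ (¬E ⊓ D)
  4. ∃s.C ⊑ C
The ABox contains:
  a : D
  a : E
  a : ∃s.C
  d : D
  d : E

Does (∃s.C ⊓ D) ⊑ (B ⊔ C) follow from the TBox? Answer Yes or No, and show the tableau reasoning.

1. (∃s.C ⊓ D) ⊑ (B ⊔ C)  ⇔  ((∃s.C ⊓ D) ⊓ (¬B ⊓ ¬C)) unsat w.r.t. T
   all branches close; clash {B, ¬B} at x₀
2. Hence (∃s.C ⊓ D) ⊑ (B ⊔ C): entailed.

Yes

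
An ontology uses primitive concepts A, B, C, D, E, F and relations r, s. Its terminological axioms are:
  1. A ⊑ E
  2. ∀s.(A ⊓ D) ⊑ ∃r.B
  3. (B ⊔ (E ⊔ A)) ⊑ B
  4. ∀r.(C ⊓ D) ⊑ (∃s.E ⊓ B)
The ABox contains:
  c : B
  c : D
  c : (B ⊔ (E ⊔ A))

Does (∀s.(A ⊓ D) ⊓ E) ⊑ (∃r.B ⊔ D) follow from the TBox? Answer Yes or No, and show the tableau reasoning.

1. (∀s.(A ⊓ D) ⊓ E) ⊑ (∃r.B ⊔ D)  ⇔  ((∀s.(A ⊓ D) ⊓ E) ⊓ (∀r.¬B ⊓ ¬D)) unsat w.r.t. T
   all branches close; clash {B, ¬B} at an ∃-successor
2. Hence (∀s.(A ⊓ D) ⊓ E) ⊑ (∃r.B ⊔ D): entailed.

Yes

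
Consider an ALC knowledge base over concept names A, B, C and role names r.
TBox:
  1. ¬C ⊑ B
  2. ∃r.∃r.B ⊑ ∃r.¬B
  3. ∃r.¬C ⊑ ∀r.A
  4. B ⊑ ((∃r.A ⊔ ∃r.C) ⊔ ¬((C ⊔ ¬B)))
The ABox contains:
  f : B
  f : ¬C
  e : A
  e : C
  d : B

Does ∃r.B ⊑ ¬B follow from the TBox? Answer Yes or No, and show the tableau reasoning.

No

1. ∃r.B ⊑ ¬B  ⇔  (∃r.B ⊓ B) unsat w.r.t. T
   apply at x₀: B⊑((∃r.A ⊔ ∃r.C) ⊔ ¬((C ⊔ ¬B)))
   open: L(x₀) ⊇ {B, ∀r.C, ∀r.∀r.¬B, ∃r.A, ∃r.B} (+ ∃-successors)
2. Hence ∃r.B ⊑ ¬B: not entailed.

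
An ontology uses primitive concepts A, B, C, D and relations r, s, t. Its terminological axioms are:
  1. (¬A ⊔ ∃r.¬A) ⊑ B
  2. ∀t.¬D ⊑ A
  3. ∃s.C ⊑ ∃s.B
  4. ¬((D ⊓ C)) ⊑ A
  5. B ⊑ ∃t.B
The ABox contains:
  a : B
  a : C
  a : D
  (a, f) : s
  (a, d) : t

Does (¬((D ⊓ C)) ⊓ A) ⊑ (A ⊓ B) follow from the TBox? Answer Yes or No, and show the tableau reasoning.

1. (¬((D ⊓ C)) ⊓ A) ⊑ (A ⊓ B)  ⇔  (((¬D ⊔ ¬C) ⊓ A) ⊓ (¬A ⊔ ¬B)) unsat w.r.t. T
   open: L(x₀) ⊇ {A, ¬B, ¬D, ∀r.A, ∀s.¬C}
2. Hence (¬((D ⊓ C)) ⊓ A) ⊑ (A ⊓ B): not entailed.

No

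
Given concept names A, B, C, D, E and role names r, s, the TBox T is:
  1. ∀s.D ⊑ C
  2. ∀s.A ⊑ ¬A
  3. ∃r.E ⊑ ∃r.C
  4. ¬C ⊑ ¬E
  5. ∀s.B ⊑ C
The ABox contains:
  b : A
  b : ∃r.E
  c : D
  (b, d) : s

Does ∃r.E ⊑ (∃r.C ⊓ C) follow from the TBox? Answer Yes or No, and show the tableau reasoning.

1. ∃r.E ⊑ (∃r.C ⊓ C)  ⇔  (∃r.E ⊓ (∀r.¬C ⊔ ¬C)) unsat w.r.t. T
   apply at x₀: ∃r.E⊑∃r.C
   open: L(x₀) ⊇ {¬C, ¬E, ∃r.C, ∃r.E, ∃s.¬A, …} (+ ∃-successors)
2. Hence ∃r.E ⊑ (∃r.C ⊓ C): not entailed.

No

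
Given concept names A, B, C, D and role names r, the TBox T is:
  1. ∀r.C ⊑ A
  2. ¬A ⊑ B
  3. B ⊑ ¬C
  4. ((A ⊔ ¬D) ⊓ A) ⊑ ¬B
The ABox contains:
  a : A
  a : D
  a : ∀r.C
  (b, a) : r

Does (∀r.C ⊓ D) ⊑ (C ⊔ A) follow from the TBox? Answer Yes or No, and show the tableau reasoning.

1. (∀r.C ⊓ D) ⊑ (C ⊔ A)  ⇔  ((∀r.C ⊓ D) ⊓ (¬C ⊓ ¬A)) unsat w.r.t. T
   all branches close; clash {A, ¬A} at x₀
2. Hence (∀r.C ⊓ D) ⊑ (C ⊔ A): entailed.

Yes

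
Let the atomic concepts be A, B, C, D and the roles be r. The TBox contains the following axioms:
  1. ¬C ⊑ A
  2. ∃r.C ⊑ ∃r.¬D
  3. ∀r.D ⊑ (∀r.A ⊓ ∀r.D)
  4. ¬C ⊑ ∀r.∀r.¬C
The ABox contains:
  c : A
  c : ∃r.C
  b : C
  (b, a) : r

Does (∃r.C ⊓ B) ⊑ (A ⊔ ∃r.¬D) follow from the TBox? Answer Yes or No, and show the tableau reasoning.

Yes

1. (∃r.C ⊓ B) ⊑ (A ⊔ ∃r.¬D)  ⇔  ((∃r.C ⊓ B) ⊓ (¬A ⊓ ∀r.D)) unsat w.r.t. T
   all branches close; clash {A, ¬A} at x₀
2. Hence (∃r.C ⊓ B) ⊑ (A ⊔ ∃r.¬D): entailed.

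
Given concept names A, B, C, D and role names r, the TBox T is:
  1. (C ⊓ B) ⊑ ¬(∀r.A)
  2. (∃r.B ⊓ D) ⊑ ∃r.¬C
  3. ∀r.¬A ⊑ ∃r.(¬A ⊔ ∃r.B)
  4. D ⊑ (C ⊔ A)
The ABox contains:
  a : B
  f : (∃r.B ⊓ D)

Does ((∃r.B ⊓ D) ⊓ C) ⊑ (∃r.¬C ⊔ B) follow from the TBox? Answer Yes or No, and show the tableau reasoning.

1. ((∃r.B ⊓ D) ⊓ C) ⊑ (∃r.¬C ⊔ B)  ⇔  (((∃r.B ⊓ D) ⊓ C) ⊓ (∀r.C ⊓ ¬B)) unsat w.r.t. T
   all branches close; clash {C, ¬C} at an ∃-successor
2. Hence ((∃r.B ⊓ D) ⊓ C) ⊑ (∃r.¬C ⊔ B): entailed.

Yes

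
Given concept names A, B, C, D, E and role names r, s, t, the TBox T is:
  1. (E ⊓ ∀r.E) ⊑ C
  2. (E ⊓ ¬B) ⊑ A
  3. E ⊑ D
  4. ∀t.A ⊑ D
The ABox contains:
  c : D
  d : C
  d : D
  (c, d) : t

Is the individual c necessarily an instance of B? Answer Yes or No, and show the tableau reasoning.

1. c : B?  L(c) = {D} ∪ {¬B}
   open: L(c) ⊇ {D, ¬B, ¬E} — c ∉ B possible
2. Hence c : B: not entailed.

No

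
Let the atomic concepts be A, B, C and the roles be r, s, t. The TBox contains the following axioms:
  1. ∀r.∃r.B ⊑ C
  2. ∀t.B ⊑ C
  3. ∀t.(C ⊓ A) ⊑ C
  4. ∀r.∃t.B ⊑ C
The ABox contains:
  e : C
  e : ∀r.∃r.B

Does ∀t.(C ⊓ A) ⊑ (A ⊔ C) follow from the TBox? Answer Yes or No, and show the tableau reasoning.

1. ∀t.(C ⊓ A) ⊑ (A ⊔ C)  ⇔  (∀t.(C ⊓ A) ⊓ (¬A ⊓ ¬C)) unsat w.r.t. T
   all branches close; clash {C, ¬C} at x₀
2. Hence ∀t.(C ⊓ A) ⊑ (A ⊔ C): entailed.

Yes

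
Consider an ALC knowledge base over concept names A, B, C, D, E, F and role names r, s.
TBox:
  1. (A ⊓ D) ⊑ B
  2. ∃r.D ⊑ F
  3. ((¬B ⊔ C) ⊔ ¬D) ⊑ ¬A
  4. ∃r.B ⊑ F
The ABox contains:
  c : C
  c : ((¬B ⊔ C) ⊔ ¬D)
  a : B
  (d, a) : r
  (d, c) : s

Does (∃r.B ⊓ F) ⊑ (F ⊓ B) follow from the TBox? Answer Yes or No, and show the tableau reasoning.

1. (∃r.B ⊓ F) ⊑ (F ⊓ B)  ⇔  ((∃r.B ⊓ F) ⊓ (¬F ⊔ ¬B)) unsat w.r.t. T
   open: L(x₀) ⊇ {F, ¬A, ¬B, ∃r.B} (+ ∃-successors)
2. Hence (∃r.B ⊓ F) ⊑ (F ⊓ B): not entailed.

No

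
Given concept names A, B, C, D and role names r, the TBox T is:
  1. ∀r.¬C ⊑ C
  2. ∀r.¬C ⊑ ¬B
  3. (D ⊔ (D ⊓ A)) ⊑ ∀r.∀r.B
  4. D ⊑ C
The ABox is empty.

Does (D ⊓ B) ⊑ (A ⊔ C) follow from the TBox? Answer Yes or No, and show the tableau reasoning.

1. (D ⊓ B) ⊑ (A ⊔ C)  ⇔  ((D ⊓ B) ⊓ (¬A ⊓ ¬C)) unsat w.r.t. T
   all branches close; clash {C, ¬C} at x₀
2. Hence (D ⊓ B) ⊑ (A ⊔ C): entailed.

Yes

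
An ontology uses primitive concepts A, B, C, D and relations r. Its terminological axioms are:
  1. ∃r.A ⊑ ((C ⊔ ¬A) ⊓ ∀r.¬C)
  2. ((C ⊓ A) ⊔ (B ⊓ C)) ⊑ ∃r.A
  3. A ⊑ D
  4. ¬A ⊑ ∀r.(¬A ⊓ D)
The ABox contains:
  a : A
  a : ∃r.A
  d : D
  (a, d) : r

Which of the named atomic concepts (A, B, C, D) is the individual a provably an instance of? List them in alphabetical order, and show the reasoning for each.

1. a : A?  L(a) = {A, ∃r.A} ∪ {¬A}
   clash {A, ¬A} at a — a ∈ A
2. a : B?  L(a) = {A, ∃r.A} ∪ {¬B}
   apply at a: ∃r.A⊑((C ⊔ ¬A) ⊓ ∀r.¬C); A⊑D
   open: L(a) ⊇ {A, C, D, ¬B, ∀r.¬C, …} (+ ∃-successors) — a ∉ B possible
3. a : C?  L(a) = {A, ∃r.A} ∪ {¬C}
   clash {A, ¬A} at a — a ∈ C
4. a : D?  L(a) = {A, ∃r.A} ∪ {¬D}
   clash {D, ¬D} at a — a ∈ D
5. Entailed for a: {A, C, D}

{A, C, D}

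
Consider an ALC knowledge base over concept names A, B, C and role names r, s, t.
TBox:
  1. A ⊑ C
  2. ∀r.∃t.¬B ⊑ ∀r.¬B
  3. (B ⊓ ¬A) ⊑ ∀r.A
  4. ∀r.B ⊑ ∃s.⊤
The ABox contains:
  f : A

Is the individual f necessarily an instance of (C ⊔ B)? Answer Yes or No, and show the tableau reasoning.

1. f : (C ⊔ B)?  L(f) = {A} ∪ {(¬C ⊓ ¬B)}
   clash {C, ¬C} at f — f ∈ (C ⊔ B)
2. Hence f : (C ⊔ B): entailed.

Yes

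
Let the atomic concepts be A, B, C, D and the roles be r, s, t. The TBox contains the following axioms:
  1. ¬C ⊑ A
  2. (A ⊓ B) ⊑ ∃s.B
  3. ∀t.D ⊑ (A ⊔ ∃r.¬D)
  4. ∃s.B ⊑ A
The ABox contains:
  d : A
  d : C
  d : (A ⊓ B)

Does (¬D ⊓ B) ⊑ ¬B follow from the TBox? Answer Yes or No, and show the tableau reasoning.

1. (¬D ⊓ B) ⊑ ¬B  ⇔  ((¬D ⊓ B) ⊓ B) unsat w.r.t. T
   open: L(x₀) ⊇ {B, C, ¬A, ¬D, ∀s.¬B, …} (+ ∃-successors)
2. Hence (¬D ⊓ B) ⊑ ¬B: not entailed.

No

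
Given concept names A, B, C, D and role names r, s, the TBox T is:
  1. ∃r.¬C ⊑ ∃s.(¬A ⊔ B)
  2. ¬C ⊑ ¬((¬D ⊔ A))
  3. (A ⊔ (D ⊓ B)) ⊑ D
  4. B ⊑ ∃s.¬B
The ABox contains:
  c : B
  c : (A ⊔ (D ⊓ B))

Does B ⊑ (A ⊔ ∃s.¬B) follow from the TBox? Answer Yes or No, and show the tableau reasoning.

1. B ⊑ (A ⊔ ∃s.¬B)  ⇔  (B ⊓ (¬A ⊓ ∀s.B)) unsat w.r.t. T
   all branches close; clash {B, ¬B} at an ∃-successor
2. Hence B ⊑ (A ⊔ ∃s.¬B): entailed.

Yes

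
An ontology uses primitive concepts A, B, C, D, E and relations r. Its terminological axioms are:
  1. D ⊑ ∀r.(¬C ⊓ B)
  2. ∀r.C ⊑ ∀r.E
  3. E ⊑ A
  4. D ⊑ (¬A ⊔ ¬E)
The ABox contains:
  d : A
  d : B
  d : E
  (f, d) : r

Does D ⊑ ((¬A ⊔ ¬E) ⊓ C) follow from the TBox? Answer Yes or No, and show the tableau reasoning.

No

1. D ⊑ ((¬A ⊔ ¬E) ⊓ C)  ⇔  (D ⊓ ((A ⊓ E) ⊔ ¬C)) unsat w.r.t. T
   apply at x₀: D⊑∀r.(¬C ⊓ B); D⊑(¬A ⊔ ¬E)
   open: L(x₀) ⊇ {D, ¬C, ¬E, ∀r.(¬C ⊓ B), ∃r.¬C} (+ ∃-successors)
2. Hence D ⊑ ((¬A ⊔ ¬E) ⊓ C): not entailed.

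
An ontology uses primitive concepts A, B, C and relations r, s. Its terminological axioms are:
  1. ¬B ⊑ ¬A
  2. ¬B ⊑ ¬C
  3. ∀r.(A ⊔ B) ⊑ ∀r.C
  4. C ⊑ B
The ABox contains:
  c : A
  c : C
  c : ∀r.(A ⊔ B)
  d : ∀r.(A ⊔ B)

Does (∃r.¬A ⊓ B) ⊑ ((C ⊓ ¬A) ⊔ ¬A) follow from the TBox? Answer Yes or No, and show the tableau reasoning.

No

1. (∃r.¬A ⊓ B) ⊑ ((C ⊓ ¬A) ⊔ ¬A)  ⇔  ((∃r.¬A ⊓ B) ⊓ ((¬C ⊔ A) ⊓ A)) unsat w.r.t. T
   open: L(x₀) ⊇ {A, B, ∃r.(¬A ⊓ ¬B), ∃r.¬A} (+ ∃-successors)
2. Hence (∃r.¬A ⊓ B) ⊑ ((C ⊓ ¬A) ⊔ ¬A): not entailed.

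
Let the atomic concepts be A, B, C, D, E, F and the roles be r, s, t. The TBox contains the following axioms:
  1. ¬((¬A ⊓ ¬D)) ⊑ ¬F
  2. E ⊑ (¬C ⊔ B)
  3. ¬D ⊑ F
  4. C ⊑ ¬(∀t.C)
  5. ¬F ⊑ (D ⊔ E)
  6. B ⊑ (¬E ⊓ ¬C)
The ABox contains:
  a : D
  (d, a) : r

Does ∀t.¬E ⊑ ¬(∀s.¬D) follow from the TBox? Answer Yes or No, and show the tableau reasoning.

No

1. ∀t.¬E ⊑ ¬(∀s.¬D)  ⇔  (∀t.¬E ⊓ ∀s.¬D) unsat w.r.t. T
   open: L(x₀) ⊇ {D, ¬B, ¬C, ¬E, ¬F, …}
2. Hence ∀t.¬E ⊑ ¬(∀s.¬D): not entailed.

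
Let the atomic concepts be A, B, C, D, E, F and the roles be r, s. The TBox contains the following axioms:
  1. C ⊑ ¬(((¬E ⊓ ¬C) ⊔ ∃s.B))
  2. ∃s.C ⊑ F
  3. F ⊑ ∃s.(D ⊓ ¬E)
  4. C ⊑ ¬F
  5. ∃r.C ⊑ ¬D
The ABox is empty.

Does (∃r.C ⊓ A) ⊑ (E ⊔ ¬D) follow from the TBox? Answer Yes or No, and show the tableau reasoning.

Yes

1. (∃r.C ⊓ A) ⊑ (E ⊔ ¬D)  ⇔  ((∃r.C ⊓ A) ⊓ (¬E ⊓ D)) unsat w.r.t. T
   all branches close; clash {D, ¬D} at x₀
2. Hence (∃r.C ⊓ A) ⊑ (E ⊔ ¬D): entailed.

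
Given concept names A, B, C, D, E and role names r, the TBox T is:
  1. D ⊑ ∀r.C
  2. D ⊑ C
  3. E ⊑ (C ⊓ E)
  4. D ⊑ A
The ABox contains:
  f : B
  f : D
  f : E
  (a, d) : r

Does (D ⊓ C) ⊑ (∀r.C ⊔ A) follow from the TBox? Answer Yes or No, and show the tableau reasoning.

1. (D ⊓ C) ⊑ (∀r.C ⊔ A)  ⇔  ((D ⊓ C) ⊓ (∃r.¬C ⊓ ¬A)) unsat w.r.t. T
   all branches close; clash {A, ¬A} at x₀
2. Hence (D ⊓ C) ⊑ (∀r.C ⊔ A): entailed.

Yes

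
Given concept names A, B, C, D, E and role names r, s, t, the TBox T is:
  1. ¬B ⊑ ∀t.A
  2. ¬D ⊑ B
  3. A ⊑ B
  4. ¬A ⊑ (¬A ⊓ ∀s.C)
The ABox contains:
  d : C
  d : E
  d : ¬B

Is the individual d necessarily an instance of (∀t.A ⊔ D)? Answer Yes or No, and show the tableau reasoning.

1. d : (∀t.A ⊔ D)?  L(d) = {C, E, ¬B} ∪ {(∃t.¬A ⊓ ¬D)}
   clash {B, ¬B} at d — d ∈ (∀t.A ⊔ D)
2. Hence d : (∀t.A ⊔ D): entailed.

Yes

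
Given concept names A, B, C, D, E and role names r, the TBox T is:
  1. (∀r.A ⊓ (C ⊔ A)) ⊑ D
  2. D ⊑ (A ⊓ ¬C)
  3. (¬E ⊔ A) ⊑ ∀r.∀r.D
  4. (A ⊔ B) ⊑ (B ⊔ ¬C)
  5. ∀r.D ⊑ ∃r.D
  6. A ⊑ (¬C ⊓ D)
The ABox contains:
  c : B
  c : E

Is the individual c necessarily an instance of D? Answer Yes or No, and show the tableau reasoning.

No

1. c : D?  L(c) = {B, E} ∪ {¬D}
   open: L(c) ⊇ {B, E, ¬A, ¬D, ∃r.¬A, …} (+ ∃-successors) — c ∉ D possible
2. Hence c : D: not entailed.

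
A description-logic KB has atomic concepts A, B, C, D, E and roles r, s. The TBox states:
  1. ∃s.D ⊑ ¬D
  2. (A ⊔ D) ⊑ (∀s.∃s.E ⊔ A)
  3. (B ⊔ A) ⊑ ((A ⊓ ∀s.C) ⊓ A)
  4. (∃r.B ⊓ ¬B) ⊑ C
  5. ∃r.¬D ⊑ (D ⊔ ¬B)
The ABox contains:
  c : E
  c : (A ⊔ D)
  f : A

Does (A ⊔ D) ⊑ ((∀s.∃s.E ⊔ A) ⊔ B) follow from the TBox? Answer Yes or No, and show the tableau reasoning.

1. (A ⊔ D) ⊑ ((∀s.∃s.E ⊔ A) ⊔ B)  ⇔  ((A ⊔ D) ⊓ ((∃s.∀s.¬E ⊓ ¬A) ⊓ ¬B)) unsat w.r.t. T
   all branches close; clash {D, ¬D} at x₀
2. Hence (A ⊔ D) ⊑ ((∀s.∃s.E ⊔ A) ⊔ B): entailed.

Yes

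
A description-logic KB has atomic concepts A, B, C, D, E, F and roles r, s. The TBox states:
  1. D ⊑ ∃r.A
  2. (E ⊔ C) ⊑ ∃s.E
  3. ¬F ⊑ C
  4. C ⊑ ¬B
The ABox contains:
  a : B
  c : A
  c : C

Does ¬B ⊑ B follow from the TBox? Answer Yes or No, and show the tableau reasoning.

No

1. ¬B ⊑ B  ⇔  (¬B ⊓ ¬B) unsat w.r.t. T
   open: L(x₀) ⊇ {F, ¬B, ¬C, ¬D, ¬E}
2. Hence ¬B ⊑ B: not entailed.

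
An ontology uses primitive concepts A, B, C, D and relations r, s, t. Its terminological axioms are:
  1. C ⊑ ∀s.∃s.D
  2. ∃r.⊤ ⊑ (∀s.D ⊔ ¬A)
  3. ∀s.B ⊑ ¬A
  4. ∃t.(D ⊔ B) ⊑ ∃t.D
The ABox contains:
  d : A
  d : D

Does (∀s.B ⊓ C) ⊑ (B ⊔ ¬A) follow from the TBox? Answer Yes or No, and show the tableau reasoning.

Yes

1. (∀s.B ⊓ C) ⊑ (B ⊔ ¬A)  ⇔  ((∀s.B ⊓ C) ⊓ (¬B ⊓ A)) unsat w.r.t. T
   all branches close; clash {A, ¬A} at x₀
2. Hence (∀s.B ⊓ C) ⊑ (B ⊔ ¬A): entailed.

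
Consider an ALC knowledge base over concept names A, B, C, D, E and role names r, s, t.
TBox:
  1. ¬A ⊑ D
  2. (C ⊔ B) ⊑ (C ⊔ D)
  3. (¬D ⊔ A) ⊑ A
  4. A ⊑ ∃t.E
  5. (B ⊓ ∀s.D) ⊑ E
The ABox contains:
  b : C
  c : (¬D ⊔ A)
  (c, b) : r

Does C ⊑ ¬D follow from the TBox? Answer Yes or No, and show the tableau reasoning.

1. C ⊑ ¬D  ⇔  (C ⊓ D) unsat w.r.t. T
   open: L(x₀) ⊇ {C, D, ¬A, ¬B}
2. Hence C ⊑ ¬D: not entailed.

No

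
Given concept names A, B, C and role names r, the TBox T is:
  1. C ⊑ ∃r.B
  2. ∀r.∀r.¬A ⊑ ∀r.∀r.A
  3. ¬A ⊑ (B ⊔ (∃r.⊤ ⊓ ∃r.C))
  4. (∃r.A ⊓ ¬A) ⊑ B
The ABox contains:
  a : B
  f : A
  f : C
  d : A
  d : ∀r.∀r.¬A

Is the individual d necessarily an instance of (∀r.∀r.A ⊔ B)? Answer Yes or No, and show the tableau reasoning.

1. d : (∀r.∀r.A ⊔ B)?  L(d) = {A, ∀r.∀r.¬A} ∪ {(∃r.∃r.¬A ⊓ ¬B)}
   clash {B, ¬B} at d — d ∈ (∀r.∀r.A ⊔ B)
2. Hence d : (∀r.∀r.A ⊔ B): entailed.

Yes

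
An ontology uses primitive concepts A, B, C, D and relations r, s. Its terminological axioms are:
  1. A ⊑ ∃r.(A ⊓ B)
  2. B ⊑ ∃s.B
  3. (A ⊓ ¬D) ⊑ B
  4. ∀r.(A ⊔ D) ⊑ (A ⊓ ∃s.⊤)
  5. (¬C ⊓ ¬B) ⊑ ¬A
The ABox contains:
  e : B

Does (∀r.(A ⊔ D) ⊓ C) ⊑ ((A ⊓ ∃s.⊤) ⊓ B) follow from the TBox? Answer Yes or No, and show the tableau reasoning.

1. (∀r.(A ⊔ D) ⊓ C) ⊑ ((A ⊓ ∃s.⊤) ⊓ B)  ⇔  ((∀r.(A ⊔ D) ⊓ C) ⊓ ((¬A ⊔ ∀s.⊥) ⊔ ¬B)) unsat w.r.t. T
   apply at x₀: ∀r.(A ⊔ D)⊑(A ⊓ ∃s.⊤)
   open: L(x₀) ⊇ {A, C, D, ¬B, ∀r.(A ⊔ D), …} (+ ∃-successors)
2. Hence (∀r.(A ⊔ D) ⊓ C) ⊑ ((A ⊓ ∃s.⊤) ⊓ B): not entailed.

No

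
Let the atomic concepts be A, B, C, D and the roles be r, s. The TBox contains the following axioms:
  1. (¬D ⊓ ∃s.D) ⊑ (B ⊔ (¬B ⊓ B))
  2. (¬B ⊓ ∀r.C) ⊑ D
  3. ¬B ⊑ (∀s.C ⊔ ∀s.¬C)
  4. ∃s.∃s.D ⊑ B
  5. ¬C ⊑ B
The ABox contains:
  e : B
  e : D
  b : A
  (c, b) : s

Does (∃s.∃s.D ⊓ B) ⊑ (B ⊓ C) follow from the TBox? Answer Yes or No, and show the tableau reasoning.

1. (∃s.∃s.D ⊓ B) ⊑ (B ⊓ C)  ⇔  ((∃s.∃s.D ⊓ B) ⊓ (¬B ⊔ ¬C)) unsat w.r.t. T
   open: L(x₀) ⊇ {B, D, ¬C, ∃s.∃s.D} (+ ∃-successors)
2. Hence (∃s.∃s.D ⊓ B) ⊑ (B ⊓ C): not entailed.

No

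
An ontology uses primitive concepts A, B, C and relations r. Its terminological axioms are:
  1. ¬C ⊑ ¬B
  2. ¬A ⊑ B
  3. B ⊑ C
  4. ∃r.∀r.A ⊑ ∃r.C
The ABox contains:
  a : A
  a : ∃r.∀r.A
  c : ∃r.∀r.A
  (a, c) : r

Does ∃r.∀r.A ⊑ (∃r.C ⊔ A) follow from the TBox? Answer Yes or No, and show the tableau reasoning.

1. ∃r.∀r.A ⊑ (∃r.C ⊔ A)  ⇔  (∃r.∀r.A ⊓ (∀r.¬C ⊓ ¬A)) unsat w.r.t. T
   all branches close; clash {B, ¬B} at x₀
2. Hence ∃r.∀r.A ⊑ (∃r.C ⊔ A): entailed.

Yes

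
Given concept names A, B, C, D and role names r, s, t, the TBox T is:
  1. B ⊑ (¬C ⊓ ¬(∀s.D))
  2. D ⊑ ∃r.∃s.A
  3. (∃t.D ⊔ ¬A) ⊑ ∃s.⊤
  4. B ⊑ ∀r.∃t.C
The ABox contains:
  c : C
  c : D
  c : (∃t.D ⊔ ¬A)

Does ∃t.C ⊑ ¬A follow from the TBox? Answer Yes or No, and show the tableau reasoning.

No

1. ∃t.C ⊑ ¬A  ⇔  (∃t.C ⊓ A) unsat w.r.t. T
   open: L(x₀) ⊇ {A, ¬B, ¬D, ∀t.¬D, ∃t.C} (+ ∃-successors)
2. Hence ∃t.C ⊑ ¬A: not entailed.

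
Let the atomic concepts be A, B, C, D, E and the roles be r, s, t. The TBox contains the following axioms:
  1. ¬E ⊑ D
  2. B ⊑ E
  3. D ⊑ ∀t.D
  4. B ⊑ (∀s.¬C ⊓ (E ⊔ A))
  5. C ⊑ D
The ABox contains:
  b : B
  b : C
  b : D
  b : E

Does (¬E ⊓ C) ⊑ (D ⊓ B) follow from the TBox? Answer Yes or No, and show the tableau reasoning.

1. (¬E ⊓ C) ⊑ (D ⊓ B)  ⇔  ((¬E ⊓ C) ⊓ (¬D ⊔ ¬B)) unsat w.r.t. T
   apply at x₀: ¬E⊑D; C⊑D
   open: L(x₀) ⊇ {C, D, ¬B, ¬E, ∀t.D}
2. Hence (¬E ⊓ C) ⊑ (D ⊓ B): not entailed.

No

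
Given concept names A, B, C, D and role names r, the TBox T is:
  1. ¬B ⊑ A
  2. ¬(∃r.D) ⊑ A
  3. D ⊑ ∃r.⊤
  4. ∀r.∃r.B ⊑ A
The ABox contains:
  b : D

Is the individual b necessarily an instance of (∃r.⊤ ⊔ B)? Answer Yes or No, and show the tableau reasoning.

1. b : (∃r.⊤ ⊔ B)?  L(b) = {D} ∪ {(∀r.⊥ ⊓ ¬B)}
   clash ⊥ at an ∃-successor — b ∈ (∃r.⊤ ⊔ B)
2. Hence b : (∃r.⊤ ⊔ B): entailed.

Yes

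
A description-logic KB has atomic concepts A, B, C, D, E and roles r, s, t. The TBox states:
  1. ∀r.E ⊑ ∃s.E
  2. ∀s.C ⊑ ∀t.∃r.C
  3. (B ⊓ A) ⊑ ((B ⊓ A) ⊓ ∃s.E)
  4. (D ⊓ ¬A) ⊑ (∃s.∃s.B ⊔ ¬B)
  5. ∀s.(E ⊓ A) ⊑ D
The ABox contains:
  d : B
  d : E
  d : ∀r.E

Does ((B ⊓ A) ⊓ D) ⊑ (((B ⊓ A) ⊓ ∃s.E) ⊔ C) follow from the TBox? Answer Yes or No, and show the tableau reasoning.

1. ((B ⊓ A) ⊓ D) ⊑ (((B ⊓ A) ⊓ ∃s.E) ⊔ C)  ⇔  (((B ⊓ A) ⊓ D) ⊓ (((¬B ⊔ ¬A) ⊔ ∀s.¬E) ⊓ ¬C)) unsat w.r.t. T
   all branches close; clash {B, ¬B} at x₀
2. Hence ((B ⊓ A) ⊓ D) ⊑ (((B ⊓ A) ⊓ ∃s.E) ⊔ C): entailed.

Yes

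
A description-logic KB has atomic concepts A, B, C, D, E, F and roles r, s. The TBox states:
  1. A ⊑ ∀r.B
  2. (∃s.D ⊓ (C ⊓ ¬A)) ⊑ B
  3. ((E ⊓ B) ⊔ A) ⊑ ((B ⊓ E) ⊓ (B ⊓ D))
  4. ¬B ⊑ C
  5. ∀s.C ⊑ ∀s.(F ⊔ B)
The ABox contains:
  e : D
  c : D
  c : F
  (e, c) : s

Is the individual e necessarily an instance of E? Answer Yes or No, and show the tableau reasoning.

No

1. e : E?  L(e) = {D} ∪ {¬E}
   open: L(e) ⊇ {B, D, ¬A, ¬E, ∃s.¬C} (+ ∃-successors) — e ∉ E possible
2. Hence e : E: not entailed.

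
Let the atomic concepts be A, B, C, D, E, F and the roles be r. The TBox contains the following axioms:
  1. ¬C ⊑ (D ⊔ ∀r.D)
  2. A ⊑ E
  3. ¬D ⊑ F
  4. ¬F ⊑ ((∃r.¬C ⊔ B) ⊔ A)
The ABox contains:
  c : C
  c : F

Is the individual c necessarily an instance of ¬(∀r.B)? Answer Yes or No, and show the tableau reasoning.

1. c : ¬(∀r.B)?  L(c) = {C, F} ∪ {∀r.B}
   open: L(c) ⊇ {C, F, ¬A, ∀r.B} — c ∉ ¬(∀r.B) possible
2. Hence c : ¬(∀r.B): not entailed.

No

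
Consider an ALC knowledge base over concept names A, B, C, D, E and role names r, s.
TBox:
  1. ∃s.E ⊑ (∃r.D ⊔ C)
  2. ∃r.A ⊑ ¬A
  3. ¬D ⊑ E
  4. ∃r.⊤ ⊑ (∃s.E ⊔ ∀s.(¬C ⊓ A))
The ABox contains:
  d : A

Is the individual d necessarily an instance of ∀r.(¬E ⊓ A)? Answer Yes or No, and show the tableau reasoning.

1. d : ∀r.(¬E ⊓ A)?  L(d) = {A} ∪ {∃r.(E ⊔ ¬A)}
   open: L(d) ⊇ {A, D, ∀r.¬A, ∀s.(¬C ⊓ A), ∀s.¬E, …} (+ ∃-successors) — d ∉ ∀r.(¬E ⊓ A) possible
2. Hence d : ∀r.(¬E ⊓ A): not entailed.

No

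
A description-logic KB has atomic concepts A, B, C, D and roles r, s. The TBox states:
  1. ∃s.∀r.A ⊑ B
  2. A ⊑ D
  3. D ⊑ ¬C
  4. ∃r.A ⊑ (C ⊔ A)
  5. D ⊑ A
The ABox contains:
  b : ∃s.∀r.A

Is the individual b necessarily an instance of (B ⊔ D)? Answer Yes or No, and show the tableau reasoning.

1. b : (B ⊔ D)?  L(b) = {∃s.∀r.A} ∪ {(¬B ⊓ ¬D)}
   clash {D, ¬D} at b — b ∈ (B ⊔ D)
2. Hence b : (B ⊔ D): entailed.

Yes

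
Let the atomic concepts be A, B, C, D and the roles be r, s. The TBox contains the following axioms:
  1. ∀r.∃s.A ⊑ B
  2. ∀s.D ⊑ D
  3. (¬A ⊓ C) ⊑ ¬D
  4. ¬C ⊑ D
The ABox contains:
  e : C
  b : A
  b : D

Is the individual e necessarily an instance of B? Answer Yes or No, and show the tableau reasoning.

1. e : B?  L(e) = {C} ∪ {¬B}
   open: L(e) ⊇ {A, C, ¬B, ∃r.∀s.¬A, ∃s.¬D} (+ ∃-successors) — e ∉ B possible
2. Hence e : B: not entailed.

No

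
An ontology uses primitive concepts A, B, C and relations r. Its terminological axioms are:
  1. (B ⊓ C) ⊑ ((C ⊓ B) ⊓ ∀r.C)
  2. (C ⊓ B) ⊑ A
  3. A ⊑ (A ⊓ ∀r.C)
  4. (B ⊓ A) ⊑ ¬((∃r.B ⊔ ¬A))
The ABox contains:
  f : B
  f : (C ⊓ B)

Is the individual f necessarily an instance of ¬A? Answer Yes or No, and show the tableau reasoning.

1. f : ¬A?  L(f) = {B, (C ⊓ B)} ∪ {A}
   apply at f: A⊑(A ⊓ ∀r.C)
   open: L(f) ⊇ {A, B, C, ∀r.C, ∀r.¬B} — f ∉ ¬A possible
2. Hence f : ¬A: not entailed.

No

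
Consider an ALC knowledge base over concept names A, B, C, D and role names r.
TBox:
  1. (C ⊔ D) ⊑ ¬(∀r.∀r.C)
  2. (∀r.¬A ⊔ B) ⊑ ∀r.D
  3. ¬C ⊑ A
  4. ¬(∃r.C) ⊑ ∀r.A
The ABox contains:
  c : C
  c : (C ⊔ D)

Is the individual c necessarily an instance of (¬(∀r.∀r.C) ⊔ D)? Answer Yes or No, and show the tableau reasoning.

Yes

1. c : (¬(∀r.∀r.C) ⊔ D)?  L(c) = {C, (C ⊔ D)} ∪ {(∀r.∀r.C ⊓ ¬D)}
   clash {C, ¬C} at an ∃-successor — c ∈ (¬(∀r.∀r.C) ⊔ D)
2. Hence c : (¬(∀r.∀r.C) ⊔ D): entailed.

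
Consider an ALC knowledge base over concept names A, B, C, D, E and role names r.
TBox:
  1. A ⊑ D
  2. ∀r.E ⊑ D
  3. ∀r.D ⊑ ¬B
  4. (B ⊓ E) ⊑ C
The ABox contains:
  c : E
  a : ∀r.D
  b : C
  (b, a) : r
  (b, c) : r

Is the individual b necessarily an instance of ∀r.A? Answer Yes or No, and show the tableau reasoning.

No

1. b : ∀r.A?  L(b) = {C} ∪ {∃r.¬A}
   open: L(b) ⊇ {C, ¬A, ∃r.¬A, ∃r.¬D, ∃r.¬E} (+ ∃-successors) — b ∉ ∀r.A possible
2. Hence b : ∀r.A: not entailed.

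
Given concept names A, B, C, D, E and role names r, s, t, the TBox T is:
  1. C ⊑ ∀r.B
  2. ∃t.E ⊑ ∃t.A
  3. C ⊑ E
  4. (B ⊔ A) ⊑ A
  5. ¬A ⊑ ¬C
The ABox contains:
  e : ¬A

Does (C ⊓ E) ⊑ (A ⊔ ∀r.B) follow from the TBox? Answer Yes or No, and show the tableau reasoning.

1. (C ⊓ E) ⊑ (A ⊔ ∀r.B)  ⇔  ((C ⊓ E) ⊓ (¬A ⊓ ∃r.¬B)) unsat w.r.t. T
   all branches close; clash {C, ¬C} at x₀
2. Hence (C ⊓ E) ⊑ (A ⊔ ∀r.B): entailed.

Yes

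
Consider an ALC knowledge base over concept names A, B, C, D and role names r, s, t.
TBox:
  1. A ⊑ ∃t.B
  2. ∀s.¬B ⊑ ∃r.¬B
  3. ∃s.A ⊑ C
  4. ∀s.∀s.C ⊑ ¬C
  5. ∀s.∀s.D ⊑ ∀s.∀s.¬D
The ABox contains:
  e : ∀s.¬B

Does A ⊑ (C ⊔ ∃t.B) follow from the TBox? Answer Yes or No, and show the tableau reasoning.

Yes

1. A ⊑ (C ⊔ ∃t.B)  ⇔  (A ⊓ (¬C ⊓ ∀t.¬B)) unsat w.r.t. T
   all branches close; clash {C, ¬C} at x₀
2. Hence A ⊑ (C ⊔ ∃t.B): entailed.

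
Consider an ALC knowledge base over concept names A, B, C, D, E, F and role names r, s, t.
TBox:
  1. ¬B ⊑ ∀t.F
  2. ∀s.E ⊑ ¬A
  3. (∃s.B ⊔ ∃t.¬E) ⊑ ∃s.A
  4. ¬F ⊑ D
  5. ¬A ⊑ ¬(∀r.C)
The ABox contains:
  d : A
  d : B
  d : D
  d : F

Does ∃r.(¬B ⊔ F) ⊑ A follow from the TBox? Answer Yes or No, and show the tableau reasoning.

No

1. ∃r.(¬B ⊔ F) ⊑ A  ⇔  (∃r.(¬B ⊔ F) ⊓ ¬A) unsat w.r.t. T
   apply at x₀: ¬A⊑¬(∀r.C)
   open: L(x₀) ⊇ {B, F, ¬A, ∀s.¬B, ∀t.E, …} (+ ∃-successors)
2. Hence ∃r.(¬B ⊔ F) ⊑ A: not entailed.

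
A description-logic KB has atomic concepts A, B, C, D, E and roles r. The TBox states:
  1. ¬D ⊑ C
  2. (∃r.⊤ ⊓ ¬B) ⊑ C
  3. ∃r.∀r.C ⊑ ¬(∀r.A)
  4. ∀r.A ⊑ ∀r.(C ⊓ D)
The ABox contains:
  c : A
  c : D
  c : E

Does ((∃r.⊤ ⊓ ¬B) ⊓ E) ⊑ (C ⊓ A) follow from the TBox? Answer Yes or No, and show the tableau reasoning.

1. ((∃r.⊤ ⊓ ¬B) ⊓ E) ⊑ (C ⊓ A)  ⇔  (((∃r.⊤ ⊓ ¬B) ⊓ E) ⊓ (¬C ⊔ ¬A)) unsat w.r.t. T
   apply at x₀: (∃r.⊤ ⊓ ¬B)⊑C
   open: L(x₀) ⊇ {C, D, E, ¬A, ¬B, …} (+ ∃-successors)
2. Hence ((∃r.⊤ ⊓ ¬B) ⊓ E) ⊑ (C ⊓ A): not entailed.

No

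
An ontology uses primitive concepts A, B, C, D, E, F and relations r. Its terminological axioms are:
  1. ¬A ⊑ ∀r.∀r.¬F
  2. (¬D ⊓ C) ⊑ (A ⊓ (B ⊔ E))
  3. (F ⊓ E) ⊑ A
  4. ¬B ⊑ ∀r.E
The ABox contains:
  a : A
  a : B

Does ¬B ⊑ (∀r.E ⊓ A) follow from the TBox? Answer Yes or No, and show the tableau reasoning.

1. ¬B ⊑ (∀r.E ⊓ A)  ⇔  (¬B ⊓ (∃r.¬E ⊔ ¬A)) unsat w.r.t. T
   apply at x₀: ¬B⊑∀r.E
   open: L(x₀) ⊇ {D, ¬A, ¬B, ¬F, ∀r.E, …}
2. Hence ¬B ⊑ (∀r.E ⊓ A): not entailed.

No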